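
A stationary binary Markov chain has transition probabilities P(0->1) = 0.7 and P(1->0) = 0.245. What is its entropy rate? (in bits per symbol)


Stationary distribution: pi_0 = p10/(p01+p10) = 0.2593, pi_1 = 0.7407. Entropy rate H' = pi_0*H(p01) + pi_1*H(p10) = 0.2593*0.8813 + 0.7407*0.8033 = 0.8235

0.8235 bits/symbol


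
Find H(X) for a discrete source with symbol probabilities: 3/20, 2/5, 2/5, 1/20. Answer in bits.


H = -sum(p_i * log2(p_i)). Terms: -(3/20)*log2(3/20) = 0.410545; -(2/5)*log2(2/5) = 0.528771; -(2/5)*log2(2/5) = 0.528771; -(1/20)*log2(1/20) = 0.216096. H = 0.410545 + 0.528771 + 0.528771 + 0.216096 = 1.6842

1.6842 bits


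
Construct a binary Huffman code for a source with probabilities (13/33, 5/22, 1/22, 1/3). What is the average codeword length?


Huffman construction (repeatedly merge the two least-probable nodes; each merge adds 1 bit to every symbol beneath it): 1/22 + 5/22 = 3/11; 3/11 + 1/3 = 20/33; 13/33 + 20/33 = 1. Resulting codeword lengths (in the order the probabilities were given): (1, 3, 3, 2). L_avg = sum(p_i * l_i) = 13/33*1 + 5/22*3 + 1/22*3 + 1/3*2 = 62/33 = 1.8788

1.8788 bits


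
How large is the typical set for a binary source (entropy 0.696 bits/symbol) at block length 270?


log2|A_typical| = nH = 270 * 0.696 = 187.92, so |A_typical| ~ 2^187.92 = 3.712e+56

3.712e+56


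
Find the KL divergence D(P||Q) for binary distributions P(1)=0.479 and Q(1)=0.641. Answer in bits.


KL = p*log2(p/q) + (1-p)*log2((1-p)/(1-q)) = 0.479*log2(0.479/0.641) + 0.521*log2(0.521/0.359) = 0.0786

0.0786 bits


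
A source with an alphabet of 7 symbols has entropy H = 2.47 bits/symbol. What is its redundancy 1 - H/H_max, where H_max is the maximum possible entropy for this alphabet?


H_max = log2(K) = log2(7) = 2.8074 bits/symbol. Redundancy = 1 - H/H_max = 1 - 2.47/2.8074 = 1 - 0.8798 = 0.1202

0.1202


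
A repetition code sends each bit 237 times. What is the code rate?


Rate = k/n = 1/237

1/237


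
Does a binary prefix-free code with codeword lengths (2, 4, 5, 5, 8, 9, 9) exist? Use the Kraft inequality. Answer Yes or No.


Kraft sum = sum(2^(-l_i)) = 0.3828, need <= 1. Result: satisfied (a binary prefix-free code with these lengths exists)

Yes


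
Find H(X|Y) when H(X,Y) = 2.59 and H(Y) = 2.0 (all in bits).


H(X|Y) = H(X,Y) - H(Y) = 2.59 - 2.0 = 0.59

0.59 bits


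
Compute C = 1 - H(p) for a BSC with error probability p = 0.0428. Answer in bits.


H(p) = -p*log2(p) - (1-p)*log2(1-p) = -0.0428*log2(0.0428) - 0.9572*log2(0.9572) = 0.194579 + 0.060407 = 0.255. C = 1 - H(p) = 1 - 0.255 = 0.745

0.745 bits


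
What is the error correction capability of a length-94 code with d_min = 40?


Correction capability = floor((d-1)/2) = floor((40-1)/2) = 19

19 errors


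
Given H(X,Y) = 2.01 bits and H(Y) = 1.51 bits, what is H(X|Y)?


H(X|Y) = H(X,Y) - H(Y) = 2.01 - 1.51 = 0.5

0.5 bits


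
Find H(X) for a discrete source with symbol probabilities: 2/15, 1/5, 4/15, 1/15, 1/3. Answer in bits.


H = -sum(p_i * log2(p_i)). Terms: -(2/15)*log2(2/15) = 0.387585; -(1/5)*log2(1/5) = 0.464386; -(4/15)*log2(4/15) = 0.508504; -(1/15)*log2(1/15) = 0.260459; -(1/3)*log2(1/3) = 0.528321. H = 0.387585 + 0.464386 + 0.508504 + 0.260459 + 0.528321 = 2.1493

2.1493 bits


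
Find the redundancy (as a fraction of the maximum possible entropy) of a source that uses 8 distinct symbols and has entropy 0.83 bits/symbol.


H_max = log2(K) = log2(8) = 3.0 bits/symbol. Redundancy = 1 - H/H_max = 1 - 0.83/3.0 = 1 - 0.2767 = 0.7233

0.7233


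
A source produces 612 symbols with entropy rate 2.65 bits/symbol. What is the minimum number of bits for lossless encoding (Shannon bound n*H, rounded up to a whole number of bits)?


Minimum bits >= n * H = 612 * 2.65 = 1621.8, rounded up to a whole number of bits = 1622

1622 bits


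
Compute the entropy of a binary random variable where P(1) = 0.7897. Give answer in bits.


H = -p*log2(p) - (1-p)*log2(1-p). -0.7897*log2(0.7897) = 0.268990; -0.2103*log2(0.2103) = 0.473065. H = 0.268990 + 0.473065 = 0.7421

0.7421 bits


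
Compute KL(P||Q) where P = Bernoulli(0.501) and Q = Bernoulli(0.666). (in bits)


KL = p*log2(p/q) + (1-p)*log2((1-p)/(1-q)) = 0.501*log2(0.501/0.666) + 0.499*log2(0.499/0.334) = 0.0833

0.0833 bits


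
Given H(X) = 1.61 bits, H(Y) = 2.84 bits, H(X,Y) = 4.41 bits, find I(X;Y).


I(X;Y) = H(X) + H(Y) - H(X,Y) = 1.61 + 2.84 - 4.41 = 0.04

0.04 bits


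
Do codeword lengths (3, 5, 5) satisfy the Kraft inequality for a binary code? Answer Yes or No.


Kraft sum = sum(2^(-l_i)) = 0.1875, need <= 1. Result: satisfied (a binary prefix-free code with these lengths exists)

Yes


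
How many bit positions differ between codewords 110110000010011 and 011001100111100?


Count differing positions: ^ . ^ ^ ^ ^ ^ . . ^ . ^ ^ ^ ^ = 11 differences

11


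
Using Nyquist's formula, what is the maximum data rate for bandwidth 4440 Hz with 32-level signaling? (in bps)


Rate = 2 * B * log2(M) = 2 * 4440 * 5.0 = 44400.0

44400.0 bps


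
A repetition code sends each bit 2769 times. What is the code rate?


Rate = k/n = 1/2769

1/2769


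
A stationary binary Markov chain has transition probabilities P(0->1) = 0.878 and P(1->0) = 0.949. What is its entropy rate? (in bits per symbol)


Stationary distribution: pi_0 = p10/(p01+p10) = 0.5194, pi_1 = 0.4806. Entropy rate H' = pi_0*H(p01) + pi_1*H(p10) = 0.5194*0.5351 + 0.4806*0.2906 = 0.4176

0.4176 bits/symbol


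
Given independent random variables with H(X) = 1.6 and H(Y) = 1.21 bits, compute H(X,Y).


For independent variables, H(X,Y) = H(X) + H(Y) = 1.6 + 1.21 = 2.81

2.81 bits


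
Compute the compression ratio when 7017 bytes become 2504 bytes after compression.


Ratio = original / compressed = 7017 / 2504 = 2.8023

2.8023


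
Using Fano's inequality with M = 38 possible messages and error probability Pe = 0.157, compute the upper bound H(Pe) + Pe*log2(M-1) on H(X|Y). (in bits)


H(Pe) = -Pe*log2(Pe) - (1-Pe)*log2(1-Pe) = -0.157*log2(0.157) - 0.843*log2(0.843) = 0.419373 + 0.207711 = 0.6271. Pe*log2(M-1) = 0.157*log2(37) = 0.817884. Bound = H(Pe) + Pe*log2(M-1) = 0.419373 + 0.207711 + 0.817884 = 1.445

1.445 bits


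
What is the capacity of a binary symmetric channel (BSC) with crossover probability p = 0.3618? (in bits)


H(p) = -p*log2(p) - (1-p)*log2(1-p) = -0.3618*log2(0.3618) - 0.6382*log2(0.6382) = 0.530665 + 0.413502 = 0.9442. C = 1 - H(p) = 1 - 0.9442 = 0.0558

0.0558 bits


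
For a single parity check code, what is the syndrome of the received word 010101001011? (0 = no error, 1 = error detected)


Syndrome = XOR of all bits = 0 XOR 1 XOR 0 XOR 1 XOR 0 XOR 1 XOR 0 XOR 0 XOR 1 XOR 0 XOR 1 XOR 1 = 0

0


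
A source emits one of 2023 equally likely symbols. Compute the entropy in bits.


H = log2(n) = log2(2023) = 10.9823

10.9823 bits


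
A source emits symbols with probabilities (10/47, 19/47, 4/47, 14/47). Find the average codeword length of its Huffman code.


Huffman construction (repeatedly merge the two least-probable nodes; each merge adds 1 bit to every symbol beneath it): 4/47 + 10/47 = 14/47; 14/47 + 14/47 = 28/47; 19/47 + 28/47 = 1. Resulting codeword lengths (in the order the probabilities were given): (3, 1, 3, 2). L_avg = sum(p_i * l_i) = 10/47*3 + 19/47*1 + 4/47*3 + 14/47*2 = 89/47 = 1.8936

1.8936 bits


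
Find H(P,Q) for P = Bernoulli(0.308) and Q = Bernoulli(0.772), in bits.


H(P,Q) = -p*log2(q) - (1-p)*log2(1-q). -0.308*log2(0.772) = 0.114985; -0.692*log2(0.228) = 1.475963. H(P,Q) = 0.114985 + 1.475963 = 1.5909

1.5909 bits


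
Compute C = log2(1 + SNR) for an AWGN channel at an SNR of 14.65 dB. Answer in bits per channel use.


SNR_linear = 10^(14.65/10) = 29.1743; C = log2(1 + SNR_linear) = log2(1 + 29.1743) = 4.9152

4.9152 bits/channel use


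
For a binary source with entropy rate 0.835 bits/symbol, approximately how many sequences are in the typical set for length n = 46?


log2|A_typical| = nH = 46 * 0.835 = 38.41, so |A_typical| ~ 2^38.41 = 3.652e+11

3.652e+11


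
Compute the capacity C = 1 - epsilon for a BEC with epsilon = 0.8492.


C = 1 - epsilon = 1 - 0.8492 = 0.1508

0.1508 bits


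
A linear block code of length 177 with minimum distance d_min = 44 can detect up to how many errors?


Detection capability = d_min - 1 = 44 - 1 = 43

43 errors


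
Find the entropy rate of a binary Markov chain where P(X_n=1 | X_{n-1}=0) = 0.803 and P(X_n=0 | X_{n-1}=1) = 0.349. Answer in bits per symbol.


Stationary distribution: pi_0 = p10/(p01+p10) = 0.303, pi_1 = 0.697. Entropy rate H' = pi_0*H(p01) + pi_1*H(p10) = 0.303*0.7159 + 0.697*0.9332 = 0.8673

0.8673 bits/symbol


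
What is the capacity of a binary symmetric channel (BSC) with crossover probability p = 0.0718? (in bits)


H(p) = -p*log2(p) - (1-p)*log2(1-p) = -0.0718*log2(0.0718) - 0.9282*log2(0.9282) = 0.272831 + 0.099774 = 0.3726. C = 1 - H(p) = 1 - 0.3726 = 0.6274

0.6274 bits


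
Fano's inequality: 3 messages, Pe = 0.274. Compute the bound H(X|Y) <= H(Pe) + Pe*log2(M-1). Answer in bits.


H(Pe) = -Pe*log2(Pe) - (1-Pe)*log2(1-Pe) = -0.274*log2(0.274) - 0.726*log2(0.726) = 0.511764 + 0.335382 = 0.8471. Pe*log2(M-1) = 0.274*log2(2) = 0.274000. Bound = H(Pe) + Pe*log2(M-1) = 0.511764 + 0.335382 + 0.274000 = 1.1211

1.1211 bits


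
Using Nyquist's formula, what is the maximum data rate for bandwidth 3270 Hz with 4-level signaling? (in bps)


Rate = 2 * B * log2(M) = 2 * 3270 * 2.0 = 13080.0

13080.0 bps


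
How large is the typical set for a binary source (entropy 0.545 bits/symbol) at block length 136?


log2|A_typical| = nH = 136 * 0.545 = 74.12, so |A_typical| ~ 2^74.12 = 2.053e+22

2.053e+22


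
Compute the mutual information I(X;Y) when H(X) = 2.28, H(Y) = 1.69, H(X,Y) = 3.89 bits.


I(X;Y) = H(X) + H(Y) - H(X,Y) = 2.28 + 1.69 - 3.89 = 0.08

0.08 bits


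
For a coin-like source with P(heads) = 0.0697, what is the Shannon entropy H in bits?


H = -p*log2(p) - (1-p)*log2(1-p). -0.0697*log2(0.0697) = 0.267836; -0.9303*log2(0.9303) = 0.096967. H = 0.267836 + 0.096967 = 0.3648

0.3648 bits


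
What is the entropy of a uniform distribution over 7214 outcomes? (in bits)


H = log2(n) = log2(7214) = 12.8166

12.8166 bits


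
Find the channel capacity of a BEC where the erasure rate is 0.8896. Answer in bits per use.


C = 1 - epsilon = 1 - 0.8896 = 0.1104

0.1104 bits


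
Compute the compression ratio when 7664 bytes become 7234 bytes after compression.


Ratio = original / compressed = 7664 / 7234 = 1.0594

1.0594


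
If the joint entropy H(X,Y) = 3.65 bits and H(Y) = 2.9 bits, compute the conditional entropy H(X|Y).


H(X|Y) = H(X,Y) - H(Y) = 3.65 - 2.9 = 0.75

0.75 bits


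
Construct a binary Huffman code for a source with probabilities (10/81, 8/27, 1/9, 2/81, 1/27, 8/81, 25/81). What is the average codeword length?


Huffman construction (repeatedly merge the two least-probable nodes; each merge adds 1 bit to every symbol beneath it): 2/81 + 1/27 = 5/81; 5/81 + 8/81 = 13/81; 1/9 + 10/81 = 19/81; 13/81 + 19/81 = 32/81; 8/27 + 25/81 = 49/81; 32/81 + 49/81 = 1. Resulting codeword lengths (in the order the probabilities were given): (3, 2, 3, 4, 4, 3, 2). L_avg = sum(p_i * l_i) = 10/81*3 + 8/27*2 + 1/9*3 + 2/81*4 + 1/27*4 + 8/81*3 + 25/81*2 = 199/81 = 2.4568

2.4568 bits


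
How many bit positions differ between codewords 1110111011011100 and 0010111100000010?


Count differing positions: ^ ^ . . . . . ^ ^ ^ . ^ ^ ^ ^ . = 9 differences

9


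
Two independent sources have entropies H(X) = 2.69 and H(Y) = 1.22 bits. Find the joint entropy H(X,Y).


For independent variables, H(X,Y) = H(X) + H(Y) = 2.69 + 1.22 = 3.91

3.91 bits


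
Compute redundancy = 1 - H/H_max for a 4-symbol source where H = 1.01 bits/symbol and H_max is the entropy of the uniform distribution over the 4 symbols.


H_max = log2(K) = log2(4) = 2.0 bits/symbol. Redundancy = 1 - H/H_max = 1 - 1.01/2.0 = 1 - 0.505 = 0.495

0.495


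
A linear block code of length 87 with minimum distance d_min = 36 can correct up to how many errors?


Correction capability = floor((d-1)/2) = floor((36-1)/2) = 17

17 errors


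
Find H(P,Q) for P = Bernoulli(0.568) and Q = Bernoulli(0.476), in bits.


H(P,Q) = -p*log2(q) - (1-p)*log2(1-q). -0.568*log2(0.476) = 0.608309; -0.432*log2(0.524) = 0.402780. H(P,Q) = 0.608309 + 0.402780 = 1.0111

1.0111 bits


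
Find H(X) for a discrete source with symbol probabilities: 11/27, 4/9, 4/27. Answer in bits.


H = -sum(p_i * log2(p_i)). Terms: -(11/27)*log2(11/27) = 0.527778; -(4/9)*log2(4/9) = 0.519967; -(4/27)*log2(4/27) = 0.408131. H = 0.527778 + 0.519967 + 0.408131 = 1.4559

1.4559 bits


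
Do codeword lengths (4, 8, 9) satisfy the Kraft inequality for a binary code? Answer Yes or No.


Kraft sum = sum(2^(-l_i)) = 0.0684, need <= 1. Result: satisfied (a binary prefix-free code with these lengths exists)

Yes


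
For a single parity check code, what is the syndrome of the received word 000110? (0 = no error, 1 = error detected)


Syndrome = XOR of all bits = 0 XOR 0 XOR 0 XOR 1 XOR 1 XOR 0 = 0

0


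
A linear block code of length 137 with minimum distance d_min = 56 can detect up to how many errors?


Detection capability = d_min - 1 = 56 - 1 = 55

55 errors


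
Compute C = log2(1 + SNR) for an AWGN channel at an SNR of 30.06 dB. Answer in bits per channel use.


SNR_linear = 10^(30.06/10) = 1013.9114; C = log2(1 + SNR_linear) = log2(1 + 1013.9114) = 9.9871

9.9871 bits/channel use


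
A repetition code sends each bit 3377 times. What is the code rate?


Rate = k/n = 1/3377

1/3377


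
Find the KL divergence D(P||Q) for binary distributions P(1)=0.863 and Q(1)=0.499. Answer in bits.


KL = p*log2(p/q) + (1-p)*log2((1-p)/(1-q)) = 0.863*log2(0.863/0.499) + 0.137*log2(0.137/0.501) = 0.4258

0.4258 bits


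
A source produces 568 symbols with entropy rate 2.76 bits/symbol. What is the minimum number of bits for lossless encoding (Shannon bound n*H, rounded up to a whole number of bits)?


Minimum bits >= n * H = 568 * 2.76 = 1567.68, rounded up to a whole number of bits = 1568

1568 bits


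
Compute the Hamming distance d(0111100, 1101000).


Count differing positions: ^ . ^ . ^ . . = 3 differences

3


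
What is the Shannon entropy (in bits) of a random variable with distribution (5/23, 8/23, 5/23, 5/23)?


H = -sum(p_i * log2(p_i)). Terms: -(5/23)*log2(5/23) = 0.478616; -(8/23)*log2(8/23) = 0.529935; -(5/23)*log2(5/23) = 0.478616; -(5/23)*log2(5/23) = 0.478616. H = 0.478616 + 0.529935 + 0.478616 + 0.478616 = 1.9658

1.9658 bits


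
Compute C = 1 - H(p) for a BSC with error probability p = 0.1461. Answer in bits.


H(p) = -p*log2(p) - (1-p)*log2(1-p) = -0.1461*log2(0.1461) - 0.8539*log2(0.8539) = 0.405423 + 0.194570 = 0.6. C = 1 - H(p) = 1 - 0.6 = 0.4

0.4 bits


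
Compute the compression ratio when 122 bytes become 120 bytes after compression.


Ratio = original / compressed = 122 / 120 = 1.0167

1.0167


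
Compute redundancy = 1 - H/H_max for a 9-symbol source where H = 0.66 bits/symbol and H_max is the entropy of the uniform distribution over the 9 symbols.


H_max = log2(K) = log2(9) = 3.1699 bits/symbol. Redundancy = 1 - H/H_max = 1 - 0.66/3.1699 = 1 - 0.2082 = 0.7918

0.7918


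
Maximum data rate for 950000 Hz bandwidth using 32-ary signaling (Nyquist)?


Rate = 2 * B * log2(M) = 2 * 950000 * 5.0 = 9500000.0

9500000.0 bps


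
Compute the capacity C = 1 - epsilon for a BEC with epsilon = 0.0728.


C = 1 - epsilon = 1 - 0.0728 = 0.9272

0.9272 bits


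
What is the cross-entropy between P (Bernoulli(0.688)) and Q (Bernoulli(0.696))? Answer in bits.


H(P,Q) = -p*log2(q) - (1-p)*log2(1-q). -0.688*log2(0.696) = 0.359714; -0.312*log2(0.304) = 0.535971. H(P,Q) = 0.359714 + 0.535971 = 0.8957

0.8957 bits


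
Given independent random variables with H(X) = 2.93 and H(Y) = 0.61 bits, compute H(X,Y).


For independent variables, H(X,Y) = H(X) + H(Y) = 2.93 + 0.61 = 3.54

3.54 bits


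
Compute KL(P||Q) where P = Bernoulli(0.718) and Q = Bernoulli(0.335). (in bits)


KL = p*log2(p/q) + (1-p)*log2((1-p)/(1-q)) = 0.718*log2(0.718/0.335) + 0.282*log2(0.282/0.665) = 0.4407

0.4407 bits


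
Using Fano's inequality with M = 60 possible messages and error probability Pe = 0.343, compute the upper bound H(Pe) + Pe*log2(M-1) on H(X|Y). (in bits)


H(Pe) = -Pe*log2(Pe) - (1-Pe)*log2(1-Pe) = -0.343*log2(0.343) - 0.657*log2(0.657) = 0.529496 + 0.398165 = 0.9277. Pe*log2(M-1) = 0.343*log2(59) = 2.017747. Bound = H(Pe) + Pe*log2(M-1) = 0.529496 + 0.398165 + 2.017747 = 2.9454

2.9454 bits


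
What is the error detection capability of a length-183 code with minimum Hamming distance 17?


Detection capability = d_min - 1 = 17 - 1 = 16

16 errors


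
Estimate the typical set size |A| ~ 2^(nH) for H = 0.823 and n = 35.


log2|A_typical| = nH = 35 * 0.823 = 28.805, so |A_typical| ~ 2^28.805 = 4.690e+08

4.690e+08


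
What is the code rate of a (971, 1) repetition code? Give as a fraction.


Rate = k/n = 1/971

1/971


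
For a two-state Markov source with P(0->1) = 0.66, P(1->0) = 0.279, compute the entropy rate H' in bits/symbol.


Stationary distribution: pi_0 = p10/(p01+p10) = 0.2971, pi_1 = 0.7029. Entropy rate H' = pi_0*H(p01) + pi_1*H(p10) = 0.2971*0.9248 + 0.7029*0.8541 = 0.8751

0.8751 bits/symbol


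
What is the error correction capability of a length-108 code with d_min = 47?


Correction capability = floor((d-1)/2) = floor((47-1)/2) = 23

23 errors


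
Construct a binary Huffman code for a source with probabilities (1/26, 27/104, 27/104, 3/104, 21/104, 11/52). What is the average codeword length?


Huffman construction (repeatedly merge the two least-probable nodes; each merge adds 1 bit to every symbol beneath it): 3/104 + 1/26 = 7/104; 7/104 + 21/104 = 7/26; 11/52 + 27/104 = 49/104; 27/104 + 7/26 = 55/104; 49/104 + 55/104 = 1. Resulting codeword lengths (in the order the probabilities were given): (4, 2, 2, 4, 3, 2). L_avg = sum(p_i * l_i) = 1/26*4 + 27/104*2 + 27/104*2 + 3/104*4 + 21/104*3 + 11/52*2 = 243/104 = 2.3365

2.3365 bits


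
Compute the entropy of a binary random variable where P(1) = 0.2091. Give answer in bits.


H = -p*log2(p) - (1-p)*log2(1-p). -0.2091*log2(0.2091) = 0.472092; -0.7909*log2(0.7909) = 0.267667. H = 0.472092 + 0.267667 = 0.7398

0.7398 bits


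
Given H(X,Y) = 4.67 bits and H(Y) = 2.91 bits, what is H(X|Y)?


H(X|Y) = H(X,Y) - H(Y) = 4.67 - 2.91 = 1.76

1.76 bits


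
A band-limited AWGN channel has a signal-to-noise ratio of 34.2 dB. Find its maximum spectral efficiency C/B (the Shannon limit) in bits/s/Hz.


SNR_linear = 10^(34.2/10) = 2630.268; C/B = log2(1 + SNR_linear) = log2(1 + 2630.268) = 11.3615

11.3615 bits/s/Hz


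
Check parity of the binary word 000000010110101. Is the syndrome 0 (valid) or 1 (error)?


Syndrome = XOR of all bits = 0 XOR 0 XOR 0 XOR 0 XOR 0 XOR 0 XOR 0 XOR 1 XOR 0 XOR 1 XOR 1 XOR 0 XOR 1 XOR 0 XOR 1 = 1

1


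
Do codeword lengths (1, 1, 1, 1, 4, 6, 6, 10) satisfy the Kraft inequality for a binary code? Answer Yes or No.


Kraft sum = sum(2^(-l_i)) = 2.0947, need <= 1. Result: violated (a binary prefix-free code with these lengths cannot exist)

No


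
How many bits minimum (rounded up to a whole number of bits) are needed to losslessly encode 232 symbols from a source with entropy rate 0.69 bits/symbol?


Minimum bits >= n * H = 232 * 0.69 = 160.08, rounded up to a whole number of bits = 161

161 bits


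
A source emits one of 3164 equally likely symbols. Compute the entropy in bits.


H = log2(n) = log2(3164) = 11.6275

11.6275 bits


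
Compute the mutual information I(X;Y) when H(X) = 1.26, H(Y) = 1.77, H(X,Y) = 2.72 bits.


I(X;Y) = H(X) + H(Y) - H(X,Y) = 1.26 + 1.77 - 2.72 = 0.31

0.31 bits


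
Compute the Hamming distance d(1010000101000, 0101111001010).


Count differing positions: ^ ^ ^ ^ ^ ^ ^ ^ . . . ^ . = 9 differences

9


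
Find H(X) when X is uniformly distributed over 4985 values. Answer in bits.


H = log2(n) = log2(4985) = 12.2834

12.2834 bits


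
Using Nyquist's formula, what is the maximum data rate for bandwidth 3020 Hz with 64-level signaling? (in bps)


Rate = 2 * B * log2(M) = 2 * 3020 * 6.0 = 36240.0

36240.0 bps


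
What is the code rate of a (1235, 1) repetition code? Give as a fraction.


Rate = k/n = 1/1235

1/1235


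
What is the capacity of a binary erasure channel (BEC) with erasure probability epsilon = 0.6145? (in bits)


C = 1 - epsilon = 1 - 0.6145 = 0.3855

0.3855 bits


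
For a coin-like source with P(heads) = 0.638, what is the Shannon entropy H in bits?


H = -p*log2(p) - (1-p)*log2(1-p). -0.638*log2(0.638) = 0.413661; -0.362*log2(0.362) = 0.530670. H = 0.413661 + 0.530670 = 0.9443

0.9443 bits


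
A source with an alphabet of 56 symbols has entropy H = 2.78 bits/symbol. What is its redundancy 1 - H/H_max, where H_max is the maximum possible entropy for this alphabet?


H_max = log2(K) = log2(56) = 5.8074 bits/symbol. Redundancy = 1 - H/H_max = 1 - 2.78/5.8074 = 1 - 0.4787 = 0.5213

0.5213


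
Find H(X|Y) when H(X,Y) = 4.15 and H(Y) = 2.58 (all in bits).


H(X|Y) = H(X,Y) - H(Y) = 4.15 - 2.58 = 1.57

1.57 bits


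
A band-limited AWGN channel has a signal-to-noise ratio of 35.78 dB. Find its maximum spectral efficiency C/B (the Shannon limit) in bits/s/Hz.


SNR_linear = 10^(35.78/10) = 3784.4258; C/B = log2(1 + SNR_linear) = log2(1 + 3784.4258) = 11.8862

11.8862 bits/s/Hz


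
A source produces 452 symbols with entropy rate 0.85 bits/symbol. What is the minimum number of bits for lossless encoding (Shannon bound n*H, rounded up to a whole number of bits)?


Minimum bits >= n * H = 452 * 0.85 = 384.2, rounded up to a whole number of bits = 385

385 bits


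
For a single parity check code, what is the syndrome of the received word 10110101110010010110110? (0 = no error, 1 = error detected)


Syndrome = XOR of all bits = 1 XOR 0 XOR 1 XOR 1 XOR 0 XOR 1 XOR 0 XOR 1 XOR 1 XOR 1 XOR 0 XOR 0 XOR 1 XOR 0 XOR 0 XOR 1 XOR 0 XOR 1 XOR 1 XOR 0 XOR 1 XOR 1 XOR 0 = 1

1


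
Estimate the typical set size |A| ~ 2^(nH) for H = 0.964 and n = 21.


log2|A_typical| = nH = 21 * 0.964 = 20.244, so |A_typical| ~ 2^20.244 = 1.242e+06

1.242e+06


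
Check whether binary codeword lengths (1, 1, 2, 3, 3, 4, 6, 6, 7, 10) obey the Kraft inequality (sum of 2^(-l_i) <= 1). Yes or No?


Kraft sum = sum(2^(-l_i)) = 1.6025, need <= 1. Result: violated (a binary prefix-free code with these lengths cannot exist)

No


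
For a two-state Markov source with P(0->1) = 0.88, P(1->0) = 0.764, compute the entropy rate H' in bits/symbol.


Stationary distribution: pi_0 = p10/(p01+p10) = 0.4647, pi_1 = 0.5353. Entropy rate H' = pi_0*H(p01) + pi_1*H(p10) = 0.4647*0.5294 + 0.5353*0.7883 = 0.668

0.668 bits/symbol


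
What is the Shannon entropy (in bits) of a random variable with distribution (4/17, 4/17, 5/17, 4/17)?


H = -sum(p_i * log2(p_i)). Terms: -(4/17)*log2(4/17) = 0.491168; -(4/17)*log2(4/17) = 0.491168; -(5/17)*log2(5/17) = 0.519275; -(4/17)*log2(4/17) = 0.491168. H = 0.491168 + 0.491168 + 0.519275 + 0.491168 = 1.9928

1.9928 bits


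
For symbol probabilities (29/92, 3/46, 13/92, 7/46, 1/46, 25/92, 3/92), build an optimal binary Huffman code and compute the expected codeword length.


Huffman construction (repeatedly merge the two least-probable nodes; each merge adds 1 bit to every symbol beneath it): 1/46 + 3/92 = 5/92; 5/92 + 3/46 = 11/92; 11/92 + 13/92 = 6/23; 7/46 + 6/23 = 19/46; 25/92 + 29/92 = 27/46; 19/46 + 27/46 = 1. Resulting codeword lengths (in the order the probabilities were given): (2, 4, 3, 2, 5, 2, 5). L_avg = sum(p_i * l_i) = 29/92*2 + 3/46*4 + 13/92*3 + 7/46*2 + 1/46*5 + 25/92*2 + 3/92*5 = 56/23 = 2.4348

2.4348 bits


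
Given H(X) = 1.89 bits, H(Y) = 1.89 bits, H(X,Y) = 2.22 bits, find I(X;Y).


I(X;Y) = H(X) + H(Y) - H(X,Y) = 1.89 + 1.89 - 2.22 = 1.56

1.56 bits


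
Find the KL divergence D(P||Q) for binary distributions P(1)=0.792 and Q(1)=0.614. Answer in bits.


KL = p*log2(p/q) + (1-p)*log2((1-p)/(1-q)) = 0.792*log2(0.792/0.614) + 0.208*log2(0.208/0.386) = 0.1053

0.1053 bits


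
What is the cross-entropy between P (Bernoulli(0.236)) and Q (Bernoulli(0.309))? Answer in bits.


H(P,Q) = -p*log2(q) - (1-p)*log2(1-q). -0.236*log2(0.309) = 0.399860; -0.764*log2(0.691) = 0.407397. H(P,Q) = 0.399860 + 0.407397 = 0.8073

0.8073 bits


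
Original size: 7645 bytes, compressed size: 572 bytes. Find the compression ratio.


Ratio = original / compressed = 7645 / 572 = 13.3654

13.3654


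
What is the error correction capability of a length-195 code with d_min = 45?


Correction capability = floor((d-1)/2) = floor((45-1)/2) = 22

22 errors


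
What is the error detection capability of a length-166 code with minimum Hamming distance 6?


Detection capability = d_min - 1 = 6 - 1 = 5

5 errors


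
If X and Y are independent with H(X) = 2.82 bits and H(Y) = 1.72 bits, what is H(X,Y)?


For independent variables, H(X,Y) = H(X) + H(Y) = 2.82 + 1.72 = 4.54

4.54 bits


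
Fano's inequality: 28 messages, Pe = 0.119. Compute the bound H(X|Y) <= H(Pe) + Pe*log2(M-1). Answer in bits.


H(Pe) = -Pe*log2(Pe) - (1-Pe)*log2(1-Pe) = -0.119*log2(0.119) - 0.881*log2(0.881) = 0.365445 + 0.161035 = 0.5265. Pe*log2(M-1) = 0.119*log2(27) = 0.565832. Bound = H(Pe) + Pe*log2(M-1) = 0.365445 + 0.161035 + 0.565832 = 1.0923

1.0923 bits


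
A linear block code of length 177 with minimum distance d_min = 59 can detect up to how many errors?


Detection capability = d_min - 1 = 59 - 1 = 58

58 errors


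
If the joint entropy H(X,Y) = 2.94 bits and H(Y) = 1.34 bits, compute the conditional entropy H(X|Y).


H(X|Y) = H(X,Y) - H(Y) = 2.94 - 1.34 = 1.6

1.6 bits


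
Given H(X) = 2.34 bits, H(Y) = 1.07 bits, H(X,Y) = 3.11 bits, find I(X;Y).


I(X;Y) = H(X) + H(Y) - H(X,Y) = 2.34 + 1.07 - 3.11 = 0.3

0.3 bits


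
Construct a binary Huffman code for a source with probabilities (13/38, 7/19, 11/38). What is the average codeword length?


Huffman construction (repeatedly merge the two least-probable nodes; each merge adds 1 bit to every symbol beneath it): 11/38 + 13/38 = 12/19; 7/19 + 12/19 = 1. Resulting codeword lengths (in the order the probabilities were given): (2, 1, 2). L_avg = sum(p_i * l_i) = 13/38*2 + 7/19*1 + 11/38*2 = 31/19 = 1.6316

1.6316 bits


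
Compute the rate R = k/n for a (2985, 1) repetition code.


Rate = k/n = 1/2985

1/2985


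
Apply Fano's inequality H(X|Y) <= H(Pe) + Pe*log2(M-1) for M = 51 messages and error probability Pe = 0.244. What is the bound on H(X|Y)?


H(Pe) = -Pe*log2(Pe) - (1-Pe)*log2(1-Pe) = -0.244*log2(0.244) - 0.756*log2(0.756) = 0.496551 + 0.305078 = 0.8016. Pe*log2(M-1) = 0.244*log2(50) = 1.377101. Bound = H(Pe) + Pe*log2(M-1) = 0.496551 + 0.305078 + 1.377101 = 2.1787

2.1787 bits


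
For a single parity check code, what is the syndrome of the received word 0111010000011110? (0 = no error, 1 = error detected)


Syndrome = XOR of all bits = 0 XOR 1 XOR 1 XOR 1 XOR 0 XOR 1 XOR 0 XOR 0 XOR 0 XOR 0 XOR 0 XOR 1 XOR 1 XOR 1 XOR 1 XOR 0 = 0

0


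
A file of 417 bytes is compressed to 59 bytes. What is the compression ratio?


Ratio = original / compressed = 417 / 59 = 7.0678

7.0678


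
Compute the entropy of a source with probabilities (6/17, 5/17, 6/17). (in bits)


H = -sum(p_i * log2(p_i)). Terms: -(6/17)*log2(6/17) = 0.530294; -(5/17)*log2(5/17) = 0.519275; -(6/17)*log2(6/17) = 0.530294. H = 0.530294 + 0.519275 + 0.530294 = 1.5799

1.5799 bits


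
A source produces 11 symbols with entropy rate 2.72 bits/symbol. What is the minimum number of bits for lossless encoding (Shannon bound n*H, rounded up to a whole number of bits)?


Minimum bits >= n * H = 11 * 2.72 = 29.92, rounded up to a whole number of bits = 30

30 bits


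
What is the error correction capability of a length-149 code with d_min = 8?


Correction capability = floor((d-1)/2) = floor((8-1)/2) = 3

3 errors


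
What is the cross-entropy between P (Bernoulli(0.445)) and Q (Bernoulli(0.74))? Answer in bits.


H(P,Q) = -p*log2(q) - (1-p)*log2(1-q). -0.445*log2(0.74) = 0.193309; -0.555*log2(0.26) = 1.078596. H(P,Q) = 0.193309 + 1.078596 = 1.2719

1.2719 bits


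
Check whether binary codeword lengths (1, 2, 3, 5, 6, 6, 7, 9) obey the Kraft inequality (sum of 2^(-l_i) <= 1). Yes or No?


Kraft sum = sum(2^(-l_i)) = 0.9473, need <= 1. Result: satisfied (a binary prefix-free code with these lengths exists)

Yes


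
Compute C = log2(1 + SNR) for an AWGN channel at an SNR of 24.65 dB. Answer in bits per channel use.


SNR_linear = 10^(24.65/10) = 291.7427; C = log2(1 + SNR_linear) = log2(1 + 291.7427) = 8.1935

8.1935 bits/channel use


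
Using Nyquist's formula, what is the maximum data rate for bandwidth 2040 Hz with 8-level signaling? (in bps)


Rate = 2 * B * log2(M) = 2 * 2040 * 3.0 = 12240.0

12240.0 bps


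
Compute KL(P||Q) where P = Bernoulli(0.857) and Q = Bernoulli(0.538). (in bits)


KL = p*log2(p/q) + (1-p)*log2((1-p)/(1-q)) = 0.857*log2(0.857/0.538) + 0.143*log2(0.143/0.462) = 0.3337

0.3337 bits


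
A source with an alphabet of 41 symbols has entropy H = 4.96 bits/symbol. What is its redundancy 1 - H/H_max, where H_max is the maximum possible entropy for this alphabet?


H_max = log2(K) = log2(41) = 5.3576 bits/symbol. Redundancy = 1 - H/H_max = 1 - 4.96/5.3576 = 1 - 0.9258 = 0.0742

0.0742


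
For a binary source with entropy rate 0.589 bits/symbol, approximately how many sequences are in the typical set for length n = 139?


log2|A_typical| = nH = 139 * 0.589 = 81.871, so |A_typical| ~ 2^81.871 = 4.422e+24

4.422e+24


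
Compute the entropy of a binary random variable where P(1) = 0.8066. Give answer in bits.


H = -p*log2(p) - (1-p)*log2(1-p). -0.8066*log2(0.8066) = 0.250106; -0.1934*log2(0.1934) = 0.458424. H = 0.250106 + 0.458424 = 0.7085

0.7085 bits


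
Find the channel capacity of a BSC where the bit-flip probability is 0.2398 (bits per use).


H(p) = -p*log2(p) - (1-p)*log2(1-p) = -0.2398*log2(0.2398) - 0.7602*log2(0.7602) = 0.494011 + 0.300696 = 0.7947. C = 1 - H(p) = 1 - 0.7947 = 0.2053

0.2053 bits


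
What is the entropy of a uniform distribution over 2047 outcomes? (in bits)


H = log2(n) = log2(2047) = 10.9993

10.9993 bits


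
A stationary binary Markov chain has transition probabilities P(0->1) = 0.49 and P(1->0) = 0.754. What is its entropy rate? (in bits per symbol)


Stationary distribution: pi_0 = p10/(p01+p10) = 0.6061, pi_1 = 0.3939. Entropy rate H' = pi_0*H(p01) + pi_1*H(p10) = 0.6061*0.9997 + 0.3939*0.8049 = 0.923

0.923 bits/symbol


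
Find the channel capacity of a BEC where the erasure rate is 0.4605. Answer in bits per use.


C = 1 - epsilon = 1 - 0.4605 = 0.5395

0.5395 bits


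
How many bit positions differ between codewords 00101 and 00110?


Count differing positions: . . . ^ ^ = 2 differences

2


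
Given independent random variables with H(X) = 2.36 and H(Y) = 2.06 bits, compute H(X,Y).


For independent variables, H(X,Y) = H(X) + H(Y) = 2.36 + 2.06 = 4.42

4.42 bits


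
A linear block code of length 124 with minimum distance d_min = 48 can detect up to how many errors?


Detection capability = d_min - 1 = 48 - 1 = 47

47 errors


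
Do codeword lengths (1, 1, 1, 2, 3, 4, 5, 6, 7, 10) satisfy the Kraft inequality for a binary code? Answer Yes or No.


Kraft sum = sum(2^(-l_i)) = 1.9932, need <= 1. Result: violated (a binary prefix-free code with these lengths cannot exist)

No


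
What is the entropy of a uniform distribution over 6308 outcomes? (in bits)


H = log2(n) = log2(6308) = 12.623

12.623 bits


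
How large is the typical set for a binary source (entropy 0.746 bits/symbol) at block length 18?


log2|A_typical| = nH = 18 * 0.746 = 13.428, so |A_typical| ~ 2^13.428 = 1.102e+04

1.102e+04


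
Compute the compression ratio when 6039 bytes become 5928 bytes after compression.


Ratio = original / compressed = 6039 / 5928 = 1.0187

1.0187


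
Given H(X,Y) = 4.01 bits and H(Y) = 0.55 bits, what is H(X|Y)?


H(X|Y) = H(X,Y) - H(Y) = 4.01 - 0.55 = 3.46

3.46 bits


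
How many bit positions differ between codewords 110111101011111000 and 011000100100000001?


Count differing positions: ^ . ^ ^ ^ ^ . . ^ ^ ^ ^ ^ ^ ^ . . ^ = 13 differences

13


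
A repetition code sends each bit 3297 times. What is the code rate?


Rate = k/n = 1/3297

1/3297


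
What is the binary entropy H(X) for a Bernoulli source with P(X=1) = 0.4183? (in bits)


H = -p*log2(p) - (1-p)*log2(1-p). -0.4183*log2(0.4183) = 0.525966; -0.5817*log2(0.5817) = 0.454687. H = 0.525966 + 0.454687 = 0.9807

0.9807 bits


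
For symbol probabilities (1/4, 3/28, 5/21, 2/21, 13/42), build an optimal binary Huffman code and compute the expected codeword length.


Huffman construction (repeatedly merge the two least-probable nodes; each merge adds 1 bit to every symbol beneath it): 2/21 + 3/28 = 17/84; 17/84 + 5/21 = 37/84; 1/4 + 13/42 = 47/84; 37/84 + 47/84 = 1. Resulting codeword lengths (in the order the probabilities were given): (2, 3, 2, 3, 2). L_avg = sum(p_i * l_i) = 1/4*2 + 3/28*3 + 5/21*2 + 2/21*3 + 13/42*2 = 185/84 = 2.2024

2.2024 bits


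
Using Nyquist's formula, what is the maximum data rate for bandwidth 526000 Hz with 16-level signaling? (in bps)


Rate = 2 * B * log2(M) = 2 * 526000 * 4.0 = 4208000.0

4208000.0 bps


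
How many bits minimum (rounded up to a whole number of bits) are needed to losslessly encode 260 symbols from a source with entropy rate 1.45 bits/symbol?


Minimum bits >= n * H = 260 * 1.45 = 377.0, rounded up to a whole number of bits = 377

377 bits


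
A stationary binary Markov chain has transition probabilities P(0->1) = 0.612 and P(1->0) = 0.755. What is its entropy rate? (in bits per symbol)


Stationary distribution: pi_0 = p10/(p01+p10) = 0.5523, pi_1 = 0.4477. Entropy rate H' = pi_0*H(p01) + pi_1*H(p10) = 0.5523*0.9635 + 0.4477*0.8033 = 0.8918

0.8918 bits/symbol


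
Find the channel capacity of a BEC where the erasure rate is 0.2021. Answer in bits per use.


C = 1 - epsilon = 1 - 0.2021 = 0.7979

0.7979 bits


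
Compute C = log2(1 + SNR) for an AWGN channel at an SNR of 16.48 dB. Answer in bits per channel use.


SNR_linear = 10^(16.48/10) = 44.4631; C = log2(1 + SNR_linear) = log2(1 + 44.4631) = 5.5066

5.5066 bits/channel use


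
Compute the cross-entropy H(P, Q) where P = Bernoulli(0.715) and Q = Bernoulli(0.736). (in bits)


H(P,Q) = -p*log2(q) - (1-p)*log2(1-q). -0.715*log2(0.736) = 0.316189; -0.285*log2(0.264) = 0.547596. H(P,Q) = 0.316189 + 0.547596 = 0.8638

0.8638 bits


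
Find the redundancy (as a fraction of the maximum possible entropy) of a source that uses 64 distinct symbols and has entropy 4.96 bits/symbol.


H_max = log2(K) = log2(64) = 6.0 bits/symbol. Redundancy = 1 - H/H_max = 1 - 4.96/6.0 = 1 - 0.8267 = 0.1733

0.1733


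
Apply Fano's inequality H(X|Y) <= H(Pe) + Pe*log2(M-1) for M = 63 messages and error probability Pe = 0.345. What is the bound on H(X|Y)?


H(Pe) = -Pe*log2(Pe) - (1-Pe)*log2(1-Pe) = -0.345*log2(0.345) - 0.655*log2(0.655) = 0.529689 + 0.399834 = 0.9295. Pe*log2(M-1) = 0.345*log2(62) = 2.054198. Bound = H(Pe) + Pe*log2(M-1) = 0.529689 + 0.399834 + 2.054198 = 2.9837

2.9837 bits


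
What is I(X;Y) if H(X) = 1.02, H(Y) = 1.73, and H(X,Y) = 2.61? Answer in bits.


I(X;Y) = H(X) + H(Y) - H(X,Y) = 1.02 + 1.73 - 2.61 = 0.14

0.14 bits


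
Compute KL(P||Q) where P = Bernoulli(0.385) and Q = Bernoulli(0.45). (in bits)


KL = p*log2(p/q) + (1-p)*log2((1-p)/(1-q)) = 0.385*log2(0.385/0.45) + 0.615*log2(0.615/0.55) = 0.0125

0.0125 bits


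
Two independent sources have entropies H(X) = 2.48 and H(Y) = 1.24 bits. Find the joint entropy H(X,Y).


For independent variables, H(X,Y) = H(X) + H(Y) = 2.48 + 1.24 = 3.72

3.72 bits


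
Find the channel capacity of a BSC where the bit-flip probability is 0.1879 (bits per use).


H(p) = -p*log2(p) - (1-p)*log2(1-p) = -0.1879*log2(0.1879) - 0.8121*log2(0.8121) = 0.453208 + 0.243850 = 0.6971. C = 1 - H(p) = 1 - 0.6971 = 0.3029

0.3029 bits


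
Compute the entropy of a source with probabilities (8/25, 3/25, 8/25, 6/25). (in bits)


H = -sum(p_i * log2(p_i)). Terms: -(8/25)*log2(8/25) = 0.526034; -(3/25)*log2(3/25) = 0.367067; -(8/25)*log2(8/25) = 0.526034; -(6/25)*log2(6/25) = 0.494134. H = 0.526034 + 0.367067 + 0.526034 + 0.494134 = 1.9133

1.9133 bits


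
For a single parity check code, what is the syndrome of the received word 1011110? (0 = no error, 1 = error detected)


Syndrome = XOR of all bits = 1 XOR 0 XOR 1 XOR 1 XOR 1 XOR 1 XOR 0 = 1

1


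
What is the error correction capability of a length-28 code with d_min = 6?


Correction capability = floor((d-1)/2) = floor((6-1)/2) = 2

2 errors


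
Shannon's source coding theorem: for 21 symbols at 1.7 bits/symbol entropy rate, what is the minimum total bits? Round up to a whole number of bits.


Minimum bits >= n * H = 21 * 1.7 = 35.7, rounded up to a whole number of bits = 36

36 bits


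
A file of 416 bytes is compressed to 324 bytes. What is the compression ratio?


Ratio = original / compressed = 416 / 324 = 1.284

1.284


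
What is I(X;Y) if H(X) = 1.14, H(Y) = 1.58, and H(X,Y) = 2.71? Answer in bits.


I(X;Y) = H(X) + H(Y) - H(X,Y) = 1.14 + 1.58 - 2.71 = 0.01

0.01 bits


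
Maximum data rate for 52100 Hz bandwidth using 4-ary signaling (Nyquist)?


Rate = 2 * B * log2(M) = 2 * 52100 * 2.0 = 208400.0

208400.0 bps


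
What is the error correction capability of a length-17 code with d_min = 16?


Correction capability = floor((d-1)/2) = floor((16-1)/2) = 7

7 errors


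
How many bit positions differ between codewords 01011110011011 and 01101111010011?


Count differing positions: . . ^ ^ . . . ^ . . ^ . . . = 4 differences

4


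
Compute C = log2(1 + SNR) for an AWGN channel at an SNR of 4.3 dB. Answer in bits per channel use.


SNR_linear = 10^(4.3/10) = 2.6915; C = log2(1 + SNR_linear) = log2(1 + 2.6915) = 1.8842

1.8842 bits/channel use


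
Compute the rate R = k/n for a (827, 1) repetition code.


Rate = k/n = 1/827

1/827


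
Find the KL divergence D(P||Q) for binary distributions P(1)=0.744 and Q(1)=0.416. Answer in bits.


KL = p*log2(p/q) + (1-p)*log2((1-p)/(1-q)) = 0.744*log2(0.744/0.416) + 0.256*log2(0.256/0.584) = 0.3194

0.3194 bits


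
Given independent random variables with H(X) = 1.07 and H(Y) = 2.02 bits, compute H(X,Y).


For independent variables, H(X,Y) = H(X) + H(Y) = 1.07 + 2.02 = 3.09

3.09 bits


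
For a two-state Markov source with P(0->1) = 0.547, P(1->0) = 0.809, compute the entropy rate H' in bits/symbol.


Stationary distribution: pi_0 = p10/(p01+p10) = 0.5966, pi_1 = 0.4034. Entropy rate H' = pi_0*H(p01) + pi_1*H(p10) = 0.5966*0.9936 + 0.4034*0.7036 = 0.8766

0.8766 bits/symbol


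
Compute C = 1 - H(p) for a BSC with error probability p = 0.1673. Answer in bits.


H(p) = -p*log2(p) - (1-p)*log2(1-p) = -0.1673*log2(0.1673) - 0.8327*log2(0.8327) = 0.431549 + 0.219942 = 0.6515. C = 1 - H(p) = 1 - 0.6515 = 0.3485

0.3485 bits


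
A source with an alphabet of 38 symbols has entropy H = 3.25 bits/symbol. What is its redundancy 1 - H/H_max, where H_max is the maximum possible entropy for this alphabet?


H_max = log2(K) = log2(38) = 5.2479 bits/symbol. Redundancy = 1 - H/H_max = 1 - 3.25/5.2479 = 1 - 0.6193 = 0.3807

0.3807
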